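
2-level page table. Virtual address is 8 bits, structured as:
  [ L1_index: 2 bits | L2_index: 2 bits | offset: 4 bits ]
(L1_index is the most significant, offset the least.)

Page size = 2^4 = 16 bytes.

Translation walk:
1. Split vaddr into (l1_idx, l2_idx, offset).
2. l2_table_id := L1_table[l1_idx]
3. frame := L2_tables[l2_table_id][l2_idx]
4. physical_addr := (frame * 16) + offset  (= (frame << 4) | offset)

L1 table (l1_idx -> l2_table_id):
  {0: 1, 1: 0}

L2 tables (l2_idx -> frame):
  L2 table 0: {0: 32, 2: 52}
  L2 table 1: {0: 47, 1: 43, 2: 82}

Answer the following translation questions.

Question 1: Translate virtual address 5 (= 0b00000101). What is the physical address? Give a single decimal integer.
vaddr = 5 = 0b00000101
Split: l1_idx=0, l2_idx=0, offset=5
L1[0] = 1
L2[1][0] = 47
paddr = 47 * 16 + 5 = 757

Answer: 757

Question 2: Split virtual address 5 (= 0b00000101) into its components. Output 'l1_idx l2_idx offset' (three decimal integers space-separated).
vaddr = 5 = 0b00000101
  top 2 bits -> l1_idx = 0
  next 2 bits -> l2_idx = 0
  bottom 4 bits -> offset = 5

Answer: 0 0 5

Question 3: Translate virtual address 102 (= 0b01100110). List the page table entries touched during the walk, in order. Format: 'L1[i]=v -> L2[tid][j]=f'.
Answer: L1[1]=0 -> L2[0][2]=52

Derivation:
vaddr = 102 = 0b01100110
Split: l1_idx=1, l2_idx=2, offset=6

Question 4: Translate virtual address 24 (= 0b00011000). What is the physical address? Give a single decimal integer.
vaddr = 24 = 0b00011000
Split: l1_idx=0, l2_idx=1, offset=8
L1[0] = 1
L2[1][1] = 43
paddr = 43 * 16 + 8 = 696

Answer: 696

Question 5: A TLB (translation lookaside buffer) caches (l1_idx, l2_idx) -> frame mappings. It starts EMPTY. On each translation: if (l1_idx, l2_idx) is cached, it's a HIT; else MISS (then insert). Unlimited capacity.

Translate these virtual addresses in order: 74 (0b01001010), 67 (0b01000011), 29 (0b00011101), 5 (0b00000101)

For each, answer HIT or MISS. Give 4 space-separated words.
Answer: MISS HIT MISS MISS

Derivation:
vaddr=74: (1,0) not in TLB -> MISS, insert
vaddr=67: (1,0) in TLB -> HIT
vaddr=29: (0,1) not in TLB -> MISS, insert
vaddr=5: (0,0) not in TLB -> MISS, insert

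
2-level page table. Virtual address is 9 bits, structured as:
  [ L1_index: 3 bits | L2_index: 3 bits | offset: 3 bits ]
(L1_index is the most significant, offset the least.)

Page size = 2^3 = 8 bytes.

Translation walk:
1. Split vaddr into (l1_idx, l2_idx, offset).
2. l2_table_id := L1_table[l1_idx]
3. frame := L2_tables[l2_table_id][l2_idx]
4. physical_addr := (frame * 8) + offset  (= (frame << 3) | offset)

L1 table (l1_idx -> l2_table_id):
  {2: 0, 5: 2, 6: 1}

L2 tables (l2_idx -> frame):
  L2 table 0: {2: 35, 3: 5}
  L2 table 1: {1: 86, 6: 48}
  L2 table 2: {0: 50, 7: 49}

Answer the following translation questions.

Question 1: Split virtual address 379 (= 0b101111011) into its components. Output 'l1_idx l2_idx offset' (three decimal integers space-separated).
Answer: 5 7 3

Derivation:
vaddr = 379 = 0b101111011
  top 3 bits -> l1_idx = 5
  next 3 bits -> l2_idx = 7
  bottom 3 bits -> offset = 3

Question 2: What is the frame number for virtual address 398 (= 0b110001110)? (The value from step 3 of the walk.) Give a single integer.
vaddr = 398: l1_idx=6, l2_idx=1
L1[6] = 1; L2[1][1] = 86

Answer: 86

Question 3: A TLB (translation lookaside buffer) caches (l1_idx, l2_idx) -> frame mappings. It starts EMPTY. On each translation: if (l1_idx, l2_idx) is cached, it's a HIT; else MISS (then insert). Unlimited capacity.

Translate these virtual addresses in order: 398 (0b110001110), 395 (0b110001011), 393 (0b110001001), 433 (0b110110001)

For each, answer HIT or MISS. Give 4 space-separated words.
Answer: MISS HIT HIT MISS

Derivation:
vaddr=398: (6,1) not in TLB -> MISS, insert
vaddr=395: (6,1) in TLB -> HIT
vaddr=393: (6,1) in TLB -> HIT
vaddr=433: (6,6) not in TLB -> MISS, insert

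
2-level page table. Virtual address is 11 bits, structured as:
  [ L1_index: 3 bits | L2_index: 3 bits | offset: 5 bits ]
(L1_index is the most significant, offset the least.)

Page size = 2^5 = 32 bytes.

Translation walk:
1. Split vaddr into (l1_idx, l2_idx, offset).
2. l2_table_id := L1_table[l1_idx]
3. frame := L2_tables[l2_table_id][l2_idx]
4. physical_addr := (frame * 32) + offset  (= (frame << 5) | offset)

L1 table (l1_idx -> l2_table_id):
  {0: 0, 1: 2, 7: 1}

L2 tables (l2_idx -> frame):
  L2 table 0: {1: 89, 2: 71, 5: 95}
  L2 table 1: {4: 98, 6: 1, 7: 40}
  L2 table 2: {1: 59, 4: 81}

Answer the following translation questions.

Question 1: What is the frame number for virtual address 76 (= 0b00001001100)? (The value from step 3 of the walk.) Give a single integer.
Answer: 71

Derivation:
vaddr = 76: l1_idx=0, l2_idx=2
L1[0] = 0; L2[0][2] = 71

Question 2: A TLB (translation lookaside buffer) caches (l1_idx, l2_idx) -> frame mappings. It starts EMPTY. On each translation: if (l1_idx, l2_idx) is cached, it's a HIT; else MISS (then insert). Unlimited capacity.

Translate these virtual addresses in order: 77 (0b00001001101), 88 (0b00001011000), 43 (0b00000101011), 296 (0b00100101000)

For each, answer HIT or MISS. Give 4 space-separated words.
vaddr=77: (0,2) not in TLB -> MISS, insert
vaddr=88: (0,2) in TLB -> HIT
vaddr=43: (0,1) not in TLB -> MISS, insert
vaddr=296: (1,1) not in TLB -> MISS, insert

Answer: MISS HIT MISS MISS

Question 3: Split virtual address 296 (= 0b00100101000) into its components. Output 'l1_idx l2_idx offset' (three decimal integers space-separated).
vaddr = 296 = 0b00100101000
  top 3 bits -> l1_idx = 1
  next 3 bits -> l2_idx = 1
  bottom 5 bits -> offset = 8

Answer: 1 1 8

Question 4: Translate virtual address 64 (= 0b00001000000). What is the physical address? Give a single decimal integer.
Answer: 2272

Derivation:
vaddr = 64 = 0b00001000000
Split: l1_idx=0, l2_idx=2, offset=0
L1[0] = 0
L2[0][2] = 71
paddr = 71 * 32 + 0 = 2272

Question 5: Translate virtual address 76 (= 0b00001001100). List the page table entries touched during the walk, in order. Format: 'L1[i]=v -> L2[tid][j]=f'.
Answer: L1[0]=0 -> L2[0][2]=71

Derivation:
vaddr = 76 = 0b00001001100
Split: l1_idx=0, l2_idx=2, offset=12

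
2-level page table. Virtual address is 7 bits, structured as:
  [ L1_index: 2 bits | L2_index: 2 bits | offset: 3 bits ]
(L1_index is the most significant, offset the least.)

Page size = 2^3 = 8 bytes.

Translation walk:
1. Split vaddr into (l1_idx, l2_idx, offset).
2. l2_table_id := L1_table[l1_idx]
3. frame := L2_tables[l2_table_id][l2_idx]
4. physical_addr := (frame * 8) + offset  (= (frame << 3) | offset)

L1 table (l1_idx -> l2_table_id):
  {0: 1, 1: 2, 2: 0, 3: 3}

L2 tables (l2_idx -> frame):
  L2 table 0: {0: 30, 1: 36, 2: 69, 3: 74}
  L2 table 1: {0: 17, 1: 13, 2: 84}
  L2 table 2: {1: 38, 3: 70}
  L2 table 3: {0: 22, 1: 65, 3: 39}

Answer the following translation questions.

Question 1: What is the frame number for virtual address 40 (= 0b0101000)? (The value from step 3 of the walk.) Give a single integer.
vaddr = 40: l1_idx=1, l2_idx=1
L1[1] = 2; L2[2][1] = 38

Answer: 38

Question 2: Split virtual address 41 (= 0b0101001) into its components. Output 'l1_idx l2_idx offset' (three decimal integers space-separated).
Answer: 1 1 1

Derivation:
vaddr = 41 = 0b0101001
  top 2 bits -> l1_idx = 1
  next 2 bits -> l2_idx = 1
  bottom 3 bits -> offset = 1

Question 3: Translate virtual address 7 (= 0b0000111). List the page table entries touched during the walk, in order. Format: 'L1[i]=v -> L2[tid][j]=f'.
vaddr = 7 = 0b0000111
Split: l1_idx=0, l2_idx=0, offset=7

Answer: L1[0]=1 -> L2[1][0]=17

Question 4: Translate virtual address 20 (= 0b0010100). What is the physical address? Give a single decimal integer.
vaddr = 20 = 0b0010100
Split: l1_idx=0, l2_idx=2, offset=4
L1[0] = 1
L2[1][2] = 84
paddr = 84 * 8 + 4 = 676

Answer: 676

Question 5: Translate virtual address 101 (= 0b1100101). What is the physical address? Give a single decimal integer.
vaddr = 101 = 0b1100101
Split: l1_idx=3, l2_idx=0, offset=5
L1[3] = 3
L2[3][0] = 22
paddr = 22 * 8 + 5 = 181

Answer: 181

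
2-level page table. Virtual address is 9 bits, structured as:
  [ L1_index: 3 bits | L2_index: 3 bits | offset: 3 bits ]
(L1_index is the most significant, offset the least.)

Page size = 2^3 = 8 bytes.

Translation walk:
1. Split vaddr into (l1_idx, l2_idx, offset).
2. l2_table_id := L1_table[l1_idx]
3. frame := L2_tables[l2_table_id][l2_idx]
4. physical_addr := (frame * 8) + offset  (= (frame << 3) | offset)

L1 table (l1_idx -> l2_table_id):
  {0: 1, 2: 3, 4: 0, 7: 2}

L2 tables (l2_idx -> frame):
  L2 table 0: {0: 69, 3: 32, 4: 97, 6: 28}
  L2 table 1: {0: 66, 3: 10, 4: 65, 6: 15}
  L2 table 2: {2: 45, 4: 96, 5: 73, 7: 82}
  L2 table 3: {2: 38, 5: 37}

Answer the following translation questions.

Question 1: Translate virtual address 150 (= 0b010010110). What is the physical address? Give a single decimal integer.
vaddr = 150 = 0b010010110
Split: l1_idx=2, l2_idx=2, offset=6
L1[2] = 3
L2[3][2] = 38
paddr = 38 * 8 + 6 = 310

Answer: 310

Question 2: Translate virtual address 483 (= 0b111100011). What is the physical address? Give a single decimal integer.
Answer: 771

Derivation:
vaddr = 483 = 0b111100011
Split: l1_idx=7, l2_idx=4, offset=3
L1[7] = 2
L2[2][4] = 96
paddr = 96 * 8 + 3 = 771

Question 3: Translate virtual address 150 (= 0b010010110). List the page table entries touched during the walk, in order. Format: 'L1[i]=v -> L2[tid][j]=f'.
Answer: L1[2]=3 -> L2[3][2]=38

Derivation:
vaddr = 150 = 0b010010110
Split: l1_idx=2, l2_idx=2, offset=6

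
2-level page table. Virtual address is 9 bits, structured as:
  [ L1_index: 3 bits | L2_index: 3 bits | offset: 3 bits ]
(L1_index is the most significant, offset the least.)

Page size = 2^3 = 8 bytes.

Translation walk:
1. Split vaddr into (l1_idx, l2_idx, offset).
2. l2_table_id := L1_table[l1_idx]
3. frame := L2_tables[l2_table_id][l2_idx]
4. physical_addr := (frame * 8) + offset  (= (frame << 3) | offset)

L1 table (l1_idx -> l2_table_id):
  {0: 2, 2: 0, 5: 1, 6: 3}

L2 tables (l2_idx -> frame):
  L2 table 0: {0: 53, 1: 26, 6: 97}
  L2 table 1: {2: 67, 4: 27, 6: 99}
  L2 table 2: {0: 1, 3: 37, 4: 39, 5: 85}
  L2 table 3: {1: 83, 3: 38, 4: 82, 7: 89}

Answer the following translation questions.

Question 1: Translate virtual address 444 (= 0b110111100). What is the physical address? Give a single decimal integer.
Answer: 716

Derivation:
vaddr = 444 = 0b110111100
Split: l1_idx=6, l2_idx=7, offset=4
L1[6] = 3
L2[3][7] = 89
paddr = 89 * 8 + 4 = 716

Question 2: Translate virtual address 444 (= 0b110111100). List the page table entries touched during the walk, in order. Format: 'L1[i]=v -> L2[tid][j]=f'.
Answer: L1[6]=3 -> L2[3][7]=89

Derivation:
vaddr = 444 = 0b110111100
Split: l1_idx=6, l2_idx=7, offset=4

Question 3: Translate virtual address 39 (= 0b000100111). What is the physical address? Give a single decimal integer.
vaddr = 39 = 0b000100111
Split: l1_idx=0, l2_idx=4, offset=7
L1[0] = 2
L2[2][4] = 39
paddr = 39 * 8 + 7 = 319

Answer: 319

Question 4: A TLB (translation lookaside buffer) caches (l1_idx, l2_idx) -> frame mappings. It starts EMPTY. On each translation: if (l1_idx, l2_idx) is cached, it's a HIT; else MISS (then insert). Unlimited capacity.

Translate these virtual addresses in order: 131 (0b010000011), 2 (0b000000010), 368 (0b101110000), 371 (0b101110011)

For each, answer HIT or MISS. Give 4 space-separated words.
vaddr=131: (2,0) not in TLB -> MISS, insert
vaddr=2: (0,0) not in TLB -> MISS, insert
vaddr=368: (5,6) not in TLB -> MISS, insert
vaddr=371: (5,6) in TLB -> HIT

Answer: MISS MISS MISS HIT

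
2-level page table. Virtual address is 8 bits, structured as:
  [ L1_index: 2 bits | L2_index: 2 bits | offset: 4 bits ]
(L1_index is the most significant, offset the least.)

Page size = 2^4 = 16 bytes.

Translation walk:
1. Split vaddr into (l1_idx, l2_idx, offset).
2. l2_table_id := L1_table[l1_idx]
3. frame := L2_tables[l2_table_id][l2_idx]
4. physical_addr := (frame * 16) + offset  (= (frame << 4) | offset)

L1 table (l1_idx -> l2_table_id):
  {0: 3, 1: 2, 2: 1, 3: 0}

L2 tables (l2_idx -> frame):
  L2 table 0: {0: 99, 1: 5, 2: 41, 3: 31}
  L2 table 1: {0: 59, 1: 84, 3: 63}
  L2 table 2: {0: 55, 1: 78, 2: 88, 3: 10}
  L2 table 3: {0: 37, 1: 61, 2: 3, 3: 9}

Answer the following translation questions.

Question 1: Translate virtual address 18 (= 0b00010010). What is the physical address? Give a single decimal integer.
Answer: 978

Derivation:
vaddr = 18 = 0b00010010
Split: l1_idx=0, l2_idx=1, offset=2
L1[0] = 3
L2[3][1] = 61
paddr = 61 * 16 + 2 = 978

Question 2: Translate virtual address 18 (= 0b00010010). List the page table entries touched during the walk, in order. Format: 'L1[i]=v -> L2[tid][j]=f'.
vaddr = 18 = 0b00010010
Split: l1_idx=0, l2_idx=1, offset=2

Answer: L1[0]=3 -> L2[3][1]=61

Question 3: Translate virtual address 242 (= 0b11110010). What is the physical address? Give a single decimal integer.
Answer: 498

Derivation:
vaddr = 242 = 0b11110010
Split: l1_idx=3, l2_idx=3, offset=2
L1[3] = 0
L2[0][3] = 31
paddr = 31 * 16 + 2 = 498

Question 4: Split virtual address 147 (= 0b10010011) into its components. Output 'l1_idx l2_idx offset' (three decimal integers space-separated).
vaddr = 147 = 0b10010011
  top 2 bits -> l1_idx = 2
  next 2 bits -> l2_idx = 1
  bottom 4 bits -> offset = 3

Answer: 2 1 3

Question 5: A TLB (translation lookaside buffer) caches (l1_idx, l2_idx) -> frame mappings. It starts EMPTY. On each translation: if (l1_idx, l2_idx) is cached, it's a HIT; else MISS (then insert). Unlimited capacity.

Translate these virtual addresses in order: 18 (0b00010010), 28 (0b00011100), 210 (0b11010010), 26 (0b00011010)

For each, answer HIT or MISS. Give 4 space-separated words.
Answer: MISS HIT MISS HIT

Derivation:
vaddr=18: (0,1) not in TLB -> MISS, insert
vaddr=28: (0,1) in TLB -> HIT
vaddr=210: (3,1) not in TLB -> MISS, insert
vaddr=26: (0,1) in TLB -> HIT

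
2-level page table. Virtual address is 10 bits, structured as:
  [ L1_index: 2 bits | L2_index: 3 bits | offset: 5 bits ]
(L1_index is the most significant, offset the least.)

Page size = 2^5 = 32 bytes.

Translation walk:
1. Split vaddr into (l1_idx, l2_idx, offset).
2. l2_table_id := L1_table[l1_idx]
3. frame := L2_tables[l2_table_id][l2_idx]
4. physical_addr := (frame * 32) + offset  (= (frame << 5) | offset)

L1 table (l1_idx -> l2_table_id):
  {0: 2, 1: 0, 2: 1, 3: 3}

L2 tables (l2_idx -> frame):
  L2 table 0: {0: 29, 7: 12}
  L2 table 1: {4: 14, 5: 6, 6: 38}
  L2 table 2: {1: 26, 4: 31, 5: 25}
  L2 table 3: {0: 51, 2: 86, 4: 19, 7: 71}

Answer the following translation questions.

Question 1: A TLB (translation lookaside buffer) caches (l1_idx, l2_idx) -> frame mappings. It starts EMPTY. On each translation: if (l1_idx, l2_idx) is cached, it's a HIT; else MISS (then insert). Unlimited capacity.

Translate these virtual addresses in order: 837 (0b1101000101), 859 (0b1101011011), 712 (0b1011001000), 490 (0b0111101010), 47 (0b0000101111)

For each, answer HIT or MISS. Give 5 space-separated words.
vaddr=837: (3,2) not in TLB -> MISS, insert
vaddr=859: (3,2) in TLB -> HIT
vaddr=712: (2,6) not in TLB -> MISS, insert
vaddr=490: (1,7) not in TLB -> MISS, insert
vaddr=47: (0,1) not in TLB -> MISS, insert

Answer: MISS HIT MISS MISS MISS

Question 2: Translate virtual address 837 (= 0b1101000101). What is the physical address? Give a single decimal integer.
Answer: 2757

Derivation:
vaddr = 837 = 0b1101000101
Split: l1_idx=3, l2_idx=2, offset=5
L1[3] = 3
L2[3][2] = 86
paddr = 86 * 32 + 5 = 2757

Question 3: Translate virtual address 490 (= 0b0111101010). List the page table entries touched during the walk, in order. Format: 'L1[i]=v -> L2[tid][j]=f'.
vaddr = 490 = 0b0111101010
Split: l1_idx=1, l2_idx=7, offset=10

Answer: L1[1]=0 -> L2[0][7]=12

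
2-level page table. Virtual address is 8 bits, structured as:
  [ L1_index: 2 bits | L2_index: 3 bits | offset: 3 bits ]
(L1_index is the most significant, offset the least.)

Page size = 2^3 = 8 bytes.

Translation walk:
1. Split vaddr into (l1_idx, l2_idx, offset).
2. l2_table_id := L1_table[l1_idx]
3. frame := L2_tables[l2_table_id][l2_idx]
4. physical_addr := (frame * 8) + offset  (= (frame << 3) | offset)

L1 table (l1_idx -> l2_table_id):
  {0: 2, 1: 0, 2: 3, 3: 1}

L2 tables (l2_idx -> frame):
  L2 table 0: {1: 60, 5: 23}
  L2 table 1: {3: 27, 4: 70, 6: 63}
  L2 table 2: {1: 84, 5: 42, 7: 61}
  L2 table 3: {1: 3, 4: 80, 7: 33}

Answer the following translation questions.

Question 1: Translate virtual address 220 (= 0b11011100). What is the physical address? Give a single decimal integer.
vaddr = 220 = 0b11011100
Split: l1_idx=3, l2_idx=3, offset=4
L1[3] = 1
L2[1][3] = 27
paddr = 27 * 8 + 4 = 220

Answer: 220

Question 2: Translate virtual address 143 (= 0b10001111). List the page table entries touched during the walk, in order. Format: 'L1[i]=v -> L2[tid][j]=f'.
vaddr = 143 = 0b10001111
Split: l1_idx=2, l2_idx=1, offset=7

Answer: L1[2]=3 -> L2[3][1]=3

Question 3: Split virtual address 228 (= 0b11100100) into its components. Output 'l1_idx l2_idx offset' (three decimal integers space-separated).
vaddr = 228 = 0b11100100
  top 2 bits -> l1_idx = 3
  next 3 bits -> l2_idx = 4
  bottom 3 bits -> offset = 4

Answer: 3 4 4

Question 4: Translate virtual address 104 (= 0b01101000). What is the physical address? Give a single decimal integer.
vaddr = 104 = 0b01101000
Split: l1_idx=1, l2_idx=5, offset=0
L1[1] = 0
L2[0][5] = 23
paddr = 23 * 8 + 0 = 184

Answer: 184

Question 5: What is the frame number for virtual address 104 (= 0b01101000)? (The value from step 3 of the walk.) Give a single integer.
Answer: 23

Derivation:
vaddr = 104: l1_idx=1, l2_idx=5
L1[1] = 0; L2[0][5] = 23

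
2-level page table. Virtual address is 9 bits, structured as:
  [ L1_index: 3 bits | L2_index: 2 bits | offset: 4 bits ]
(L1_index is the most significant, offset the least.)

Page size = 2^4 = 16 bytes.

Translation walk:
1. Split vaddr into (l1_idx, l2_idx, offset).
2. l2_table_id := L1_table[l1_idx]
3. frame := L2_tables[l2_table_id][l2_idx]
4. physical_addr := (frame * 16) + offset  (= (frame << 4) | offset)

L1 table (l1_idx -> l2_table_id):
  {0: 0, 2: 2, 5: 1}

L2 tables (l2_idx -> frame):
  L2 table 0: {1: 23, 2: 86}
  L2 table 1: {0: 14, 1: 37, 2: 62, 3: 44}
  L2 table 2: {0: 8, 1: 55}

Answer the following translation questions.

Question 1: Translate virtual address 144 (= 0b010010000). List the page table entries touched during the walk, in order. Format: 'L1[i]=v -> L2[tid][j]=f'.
Answer: L1[2]=2 -> L2[2][1]=55

Derivation:
vaddr = 144 = 0b010010000
Split: l1_idx=2, l2_idx=1, offset=0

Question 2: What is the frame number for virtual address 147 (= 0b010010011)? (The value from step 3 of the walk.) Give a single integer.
Answer: 55

Derivation:
vaddr = 147: l1_idx=2, l2_idx=1
L1[2] = 2; L2[2][1] = 55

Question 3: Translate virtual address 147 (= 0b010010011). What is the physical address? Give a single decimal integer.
Answer: 883

Derivation:
vaddr = 147 = 0b010010011
Split: l1_idx=2, l2_idx=1, offset=3
L1[2] = 2
L2[2][1] = 55
paddr = 55 * 16 + 3 = 883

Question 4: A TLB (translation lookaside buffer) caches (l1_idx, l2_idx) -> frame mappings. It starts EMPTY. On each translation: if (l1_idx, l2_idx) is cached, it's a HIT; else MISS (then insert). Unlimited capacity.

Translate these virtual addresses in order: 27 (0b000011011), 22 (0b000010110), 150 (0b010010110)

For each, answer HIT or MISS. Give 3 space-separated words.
Answer: MISS HIT MISS

Derivation:
vaddr=27: (0,1) not in TLB -> MISS, insert
vaddr=22: (0,1) in TLB -> HIT
vaddr=150: (2,1) not in TLB -> MISS, insert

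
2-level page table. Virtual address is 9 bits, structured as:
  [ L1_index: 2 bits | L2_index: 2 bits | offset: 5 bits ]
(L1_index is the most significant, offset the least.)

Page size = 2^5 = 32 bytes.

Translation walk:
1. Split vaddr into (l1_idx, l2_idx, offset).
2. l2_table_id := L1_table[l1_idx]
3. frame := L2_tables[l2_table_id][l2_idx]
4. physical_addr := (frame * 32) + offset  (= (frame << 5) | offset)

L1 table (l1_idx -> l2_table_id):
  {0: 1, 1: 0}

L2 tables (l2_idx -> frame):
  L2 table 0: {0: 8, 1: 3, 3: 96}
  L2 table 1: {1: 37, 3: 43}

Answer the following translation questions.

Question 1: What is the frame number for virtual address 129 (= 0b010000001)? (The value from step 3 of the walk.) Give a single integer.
Answer: 8

Derivation:
vaddr = 129: l1_idx=1, l2_idx=0
L1[1] = 0; L2[0][0] = 8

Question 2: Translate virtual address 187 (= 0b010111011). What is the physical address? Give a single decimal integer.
vaddr = 187 = 0b010111011
Split: l1_idx=1, l2_idx=1, offset=27
L1[1] = 0
L2[0][1] = 3
paddr = 3 * 32 + 27 = 123

Answer: 123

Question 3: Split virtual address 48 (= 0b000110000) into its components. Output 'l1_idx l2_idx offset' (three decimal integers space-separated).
vaddr = 48 = 0b000110000
  top 2 bits -> l1_idx = 0
  next 2 bits -> l2_idx = 1
  bottom 5 bits -> offset = 16

Answer: 0 1 16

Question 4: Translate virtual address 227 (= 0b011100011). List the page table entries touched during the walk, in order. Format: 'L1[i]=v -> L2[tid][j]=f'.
Answer: L1[1]=0 -> L2[0][3]=96

Derivation:
vaddr = 227 = 0b011100011
Split: l1_idx=1, l2_idx=3, offset=3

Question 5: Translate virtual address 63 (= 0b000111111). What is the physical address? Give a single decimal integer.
vaddr = 63 = 0b000111111
Split: l1_idx=0, l2_idx=1, offset=31
L1[0] = 1
L2[1][1] = 37
paddr = 37 * 32 + 31 = 1215

Answer: 1215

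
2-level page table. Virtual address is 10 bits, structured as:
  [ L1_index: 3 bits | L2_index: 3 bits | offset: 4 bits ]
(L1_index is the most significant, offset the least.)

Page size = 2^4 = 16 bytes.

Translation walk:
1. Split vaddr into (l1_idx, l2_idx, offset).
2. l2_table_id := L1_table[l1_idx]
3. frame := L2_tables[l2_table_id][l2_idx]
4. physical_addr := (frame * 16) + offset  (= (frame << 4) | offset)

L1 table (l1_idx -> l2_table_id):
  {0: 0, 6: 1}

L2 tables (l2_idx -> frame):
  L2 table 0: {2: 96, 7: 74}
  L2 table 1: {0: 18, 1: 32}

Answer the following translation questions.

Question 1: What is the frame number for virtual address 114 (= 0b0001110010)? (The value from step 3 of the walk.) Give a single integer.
vaddr = 114: l1_idx=0, l2_idx=7
L1[0] = 0; L2[0][7] = 74

Answer: 74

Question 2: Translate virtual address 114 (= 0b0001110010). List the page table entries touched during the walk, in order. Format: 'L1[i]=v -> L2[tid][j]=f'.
Answer: L1[0]=0 -> L2[0][7]=74

Derivation:
vaddr = 114 = 0b0001110010
Split: l1_idx=0, l2_idx=7, offset=2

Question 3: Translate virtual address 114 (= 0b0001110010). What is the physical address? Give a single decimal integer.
vaddr = 114 = 0b0001110010
Split: l1_idx=0, l2_idx=7, offset=2
L1[0] = 0
L2[0][7] = 74
paddr = 74 * 16 + 2 = 1186

Answer: 1186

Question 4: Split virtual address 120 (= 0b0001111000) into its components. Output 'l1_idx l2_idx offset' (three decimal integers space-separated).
vaddr = 120 = 0b0001111000
  top 3 bits -> l1_idx = 0
  next 3 bits -> l2_idx = 7
  bottom 4 bits -> offset = 8

Answer: 0 7 8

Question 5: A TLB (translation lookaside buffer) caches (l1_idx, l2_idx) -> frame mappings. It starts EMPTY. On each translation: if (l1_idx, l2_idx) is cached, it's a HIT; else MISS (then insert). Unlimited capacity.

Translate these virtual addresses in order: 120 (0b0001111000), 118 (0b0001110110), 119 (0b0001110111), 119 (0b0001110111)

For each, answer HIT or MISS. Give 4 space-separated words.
vaddr=120: (0,7) not in TLB -> MISS, insert
vaddr=118: (0,7) in TLB -> HIT
vaddr=119: (0,7) in TLB -> HIT
vaddr=119: (0,7) in TLB -> HIT

Answer: MISS HIT HIT HIT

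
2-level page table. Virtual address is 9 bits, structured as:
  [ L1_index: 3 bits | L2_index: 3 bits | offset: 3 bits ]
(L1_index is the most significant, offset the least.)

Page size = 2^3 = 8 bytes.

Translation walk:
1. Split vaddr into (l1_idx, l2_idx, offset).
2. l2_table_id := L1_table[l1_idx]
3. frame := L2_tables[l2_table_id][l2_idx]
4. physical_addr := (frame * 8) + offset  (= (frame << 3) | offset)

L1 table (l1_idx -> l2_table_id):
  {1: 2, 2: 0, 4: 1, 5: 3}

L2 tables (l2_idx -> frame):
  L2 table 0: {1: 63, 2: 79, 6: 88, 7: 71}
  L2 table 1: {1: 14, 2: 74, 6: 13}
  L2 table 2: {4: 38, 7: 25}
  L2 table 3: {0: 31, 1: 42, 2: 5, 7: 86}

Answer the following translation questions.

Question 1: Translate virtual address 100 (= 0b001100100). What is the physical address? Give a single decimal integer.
Answer: 308

Derivation:
vaddr = 100 = 0b001100100
Split: l1_idx=1, l2_idx=4, offset=4
L1[1] = 2
L2[2][4] = 38
paddr = 38 * 8 + 4 = 308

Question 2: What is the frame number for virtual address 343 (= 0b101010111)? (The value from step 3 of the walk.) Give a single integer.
Answer: 5

Derivation:
vaddr = 343: l1_idx=5, l2_idx=2
L1[5] = 3; L2[3][2] = 5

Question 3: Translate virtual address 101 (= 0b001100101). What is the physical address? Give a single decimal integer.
vaddr = 101 = 0b001100101
Split: l1_idx=1, l2_idx=4, offset=5
L1[1] = 2
L2[2][4] = 38
paddr = 38 * 8 + 5 = 309

Answer: 309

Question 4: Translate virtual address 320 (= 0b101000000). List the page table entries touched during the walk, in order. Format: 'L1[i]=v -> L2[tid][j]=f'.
Answer: L1[5]=3 -> L2[3][0]=31

Derivation:
vaddr = 320 = 0b101000000
Split: l1_idx=5, l2_idx=0, offset=0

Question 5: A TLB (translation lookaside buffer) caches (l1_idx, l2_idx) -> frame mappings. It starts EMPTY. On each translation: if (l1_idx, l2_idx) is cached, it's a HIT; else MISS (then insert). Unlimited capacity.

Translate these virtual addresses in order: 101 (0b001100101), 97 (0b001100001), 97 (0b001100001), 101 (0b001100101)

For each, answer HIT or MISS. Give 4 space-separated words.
vaddr=101: (1,4) not in TLB -> MISS, insert
vaddr=97: (1,4) in TLB -> HIT
vaddr=97: (1,4) in TLB -> HIT
vaddr=101: (1,4) in TLB -> HIT

Answer: MISS HIT HIT HIT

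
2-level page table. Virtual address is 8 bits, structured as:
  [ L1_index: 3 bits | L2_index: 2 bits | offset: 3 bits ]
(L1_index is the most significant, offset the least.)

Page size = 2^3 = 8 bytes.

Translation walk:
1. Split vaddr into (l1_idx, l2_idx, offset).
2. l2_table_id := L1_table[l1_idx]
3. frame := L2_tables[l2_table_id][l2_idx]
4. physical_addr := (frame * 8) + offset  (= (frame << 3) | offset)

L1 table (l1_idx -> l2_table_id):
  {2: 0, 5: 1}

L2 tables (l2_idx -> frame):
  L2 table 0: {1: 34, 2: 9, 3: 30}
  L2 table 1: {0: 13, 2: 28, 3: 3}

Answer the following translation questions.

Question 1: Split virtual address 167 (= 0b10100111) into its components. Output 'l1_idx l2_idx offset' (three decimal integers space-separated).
Answer: 5 0 7

Derivation:
vaddr = 167 = 0b10100111
  top 3 bits -> l1_idx = 5
  next 2 bits -> l2_idx = 0
  bottom 3 bits -> offset = 7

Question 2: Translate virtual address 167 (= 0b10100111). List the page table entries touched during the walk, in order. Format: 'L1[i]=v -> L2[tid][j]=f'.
vaddr = 167 = 0b10100111
Split: l1_idx=5, l2_idx=0, offset=7

Answer: L1[5]=1 -> L2[1][0]=13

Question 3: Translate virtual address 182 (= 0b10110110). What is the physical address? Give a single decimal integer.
Answer: 230

Derivation:
vaddr = 182 = 0b10110110
Split: l1_idx=5, l2_idx=2, offset=6
L1[5] = 1
L2[1][2] = 28
paddr = 28 * 8 + 6 = 230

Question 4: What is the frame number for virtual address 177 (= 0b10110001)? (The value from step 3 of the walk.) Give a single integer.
vaddr = 177: l1_idx=5, l2_idx=2
L1[5] = 1; L2[1][2] = 28

Answer: 28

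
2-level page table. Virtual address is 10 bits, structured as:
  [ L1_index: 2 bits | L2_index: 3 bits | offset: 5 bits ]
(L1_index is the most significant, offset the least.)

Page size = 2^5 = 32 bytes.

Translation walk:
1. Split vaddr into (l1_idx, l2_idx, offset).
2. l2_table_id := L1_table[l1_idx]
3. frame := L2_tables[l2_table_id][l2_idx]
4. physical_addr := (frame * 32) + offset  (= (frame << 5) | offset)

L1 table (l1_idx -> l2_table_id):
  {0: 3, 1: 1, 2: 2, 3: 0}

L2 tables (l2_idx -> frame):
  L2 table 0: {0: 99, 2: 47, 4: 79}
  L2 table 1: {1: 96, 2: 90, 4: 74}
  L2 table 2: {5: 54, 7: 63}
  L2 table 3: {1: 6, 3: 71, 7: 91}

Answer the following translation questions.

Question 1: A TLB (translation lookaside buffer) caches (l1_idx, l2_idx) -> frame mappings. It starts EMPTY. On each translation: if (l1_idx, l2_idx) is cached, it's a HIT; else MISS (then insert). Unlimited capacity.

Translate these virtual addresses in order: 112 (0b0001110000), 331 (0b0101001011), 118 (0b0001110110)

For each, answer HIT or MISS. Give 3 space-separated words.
Answer: MISS MISS HIT

Derivation:
vaddr=112: (0,3) not in TLB -> MISS, insert
vaddr=331: (1,2) not in TLB -> MISS, insert
vaddr=118: (0,3) in TLB -> HIT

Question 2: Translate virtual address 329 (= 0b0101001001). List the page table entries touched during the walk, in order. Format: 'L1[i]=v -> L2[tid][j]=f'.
Answer: L1[1]=1 -> L2[1][2]=90

Derivation:
vaddr = 329 = 0b0101001001
Split: l1_idx=1, l2_idx=2, offset=9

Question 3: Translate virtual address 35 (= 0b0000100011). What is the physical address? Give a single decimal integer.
Answer: 195

Derivation:
vaddr = 35 = 0b0000100011
Split: l1_idx=0, l2_idx=1, offset=3
L1[0] = 3
L2[3][1] = 6
paddr = 6 * 32 + 3 = 195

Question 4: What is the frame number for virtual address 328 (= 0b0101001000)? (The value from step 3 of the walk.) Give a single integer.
vaddr = 328: l1_idx=1, l2_idx=2
L1[1] = 1; L2[1][2] = 90

Answer: 90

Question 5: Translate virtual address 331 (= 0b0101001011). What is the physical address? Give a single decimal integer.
vaddr = 331 = 0b0101001011
Split: l1_idx=1, l2_idx=2, offset=11
L1[1] = 1
L2[1][2] = 90
paddr = 90 * 32 + 11 = 2891

Answer: 2891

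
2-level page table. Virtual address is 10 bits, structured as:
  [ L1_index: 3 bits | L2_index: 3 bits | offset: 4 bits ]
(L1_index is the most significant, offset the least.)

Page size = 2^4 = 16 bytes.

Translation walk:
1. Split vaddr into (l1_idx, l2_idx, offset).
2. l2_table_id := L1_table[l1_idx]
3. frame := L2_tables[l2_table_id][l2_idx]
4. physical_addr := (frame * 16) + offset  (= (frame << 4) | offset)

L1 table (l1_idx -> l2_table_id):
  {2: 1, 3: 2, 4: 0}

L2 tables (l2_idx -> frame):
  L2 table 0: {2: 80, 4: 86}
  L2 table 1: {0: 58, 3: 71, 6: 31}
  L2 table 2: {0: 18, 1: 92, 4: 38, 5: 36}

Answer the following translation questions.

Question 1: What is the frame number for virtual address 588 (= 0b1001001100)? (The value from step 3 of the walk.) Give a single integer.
Answer: 86

Derivation:
vaddr = 588: l1_idx=4, l2_idx=4
L1[4] = 0; L2[0][4] = 86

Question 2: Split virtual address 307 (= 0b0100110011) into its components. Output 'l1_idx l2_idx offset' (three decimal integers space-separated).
Answer: 2 3 3

Derivation:
vaddr = 307 = 0b0100110011
  top 3 bits -> l1_idx = 2
  next 3 bits -> l2_idx = 3
  bottom 4 bits -> offset = 3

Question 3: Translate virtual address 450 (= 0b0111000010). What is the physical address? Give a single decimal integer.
Answer: 610

Derivation:
vaddr = 450 = 0b0111000010
Split: l1_idx=3, l2_idx=4, offset=2
L1[3] = 2
L2[2][4] = 38
paddr = 38 * 16 + 2 = 610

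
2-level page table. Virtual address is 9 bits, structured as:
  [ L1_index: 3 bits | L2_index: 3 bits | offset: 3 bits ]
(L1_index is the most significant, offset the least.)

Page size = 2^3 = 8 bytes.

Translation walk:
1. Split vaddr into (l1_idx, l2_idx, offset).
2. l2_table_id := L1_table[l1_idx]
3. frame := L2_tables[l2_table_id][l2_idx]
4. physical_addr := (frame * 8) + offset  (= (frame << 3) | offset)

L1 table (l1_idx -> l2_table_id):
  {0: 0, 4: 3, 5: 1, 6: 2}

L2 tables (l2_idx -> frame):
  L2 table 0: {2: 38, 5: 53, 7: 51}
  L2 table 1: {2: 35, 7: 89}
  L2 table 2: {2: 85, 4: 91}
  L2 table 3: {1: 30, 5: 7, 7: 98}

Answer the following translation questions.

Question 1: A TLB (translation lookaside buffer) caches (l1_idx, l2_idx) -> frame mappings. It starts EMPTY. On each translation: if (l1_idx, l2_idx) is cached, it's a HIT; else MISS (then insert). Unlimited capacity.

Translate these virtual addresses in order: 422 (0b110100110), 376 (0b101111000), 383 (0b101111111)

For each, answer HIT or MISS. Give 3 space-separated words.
vaddr=422: (6,4) not in TLB -> MISS, insert
vaddr=376: (5,7) not in TLB -> MISS, insert
vaddr=383: (5,7) in TLB -> HIT

Answer: MISS MISS HIT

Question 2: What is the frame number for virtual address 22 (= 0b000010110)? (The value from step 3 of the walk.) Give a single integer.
vaddr = 22: l1_idx=0, l2_idx=2
L1[0] = 0; L2[0][2] = 38

Answer: 38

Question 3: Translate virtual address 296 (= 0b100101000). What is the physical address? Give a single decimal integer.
Answer: 56

Derivation:
vaddr = 296 = 0b100101000
Split: l1_idx=4, l2_idx=5, offset=0
L1[4] = 3
L2[3][5] = 7
paddr = 7 * 8 + 0 = 56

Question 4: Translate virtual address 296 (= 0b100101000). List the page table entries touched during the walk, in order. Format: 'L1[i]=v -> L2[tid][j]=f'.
Answer: L1[4]=3 -> L2[3][5]=7

Derivation:
vaddr = 296 = 0b100101000
Split: l1_idx=4, l2_idx=5, offset=0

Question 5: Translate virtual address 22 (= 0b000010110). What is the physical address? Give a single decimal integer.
vaddr = 22 = 0b000010110
Split: l1_idx=0, l2_idx=2, offset=6
L1[0] = 0
L2[0][2] = 38
paddr = 38 * 8 + 6 = 310

Answer: 310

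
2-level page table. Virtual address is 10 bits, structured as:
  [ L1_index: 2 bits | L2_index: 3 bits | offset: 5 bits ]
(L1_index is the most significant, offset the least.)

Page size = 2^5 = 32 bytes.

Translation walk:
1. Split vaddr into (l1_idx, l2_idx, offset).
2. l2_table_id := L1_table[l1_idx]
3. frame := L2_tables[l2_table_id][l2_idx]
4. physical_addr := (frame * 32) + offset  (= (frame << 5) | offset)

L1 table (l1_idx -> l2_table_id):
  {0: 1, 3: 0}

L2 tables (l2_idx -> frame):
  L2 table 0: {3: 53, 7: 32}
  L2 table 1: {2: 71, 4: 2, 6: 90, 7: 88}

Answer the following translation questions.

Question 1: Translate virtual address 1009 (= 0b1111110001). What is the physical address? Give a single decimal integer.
Answer: 1041

Derivation:
vaddr = 1009 = 0b1111110001
Split: l1_idx=3, l2_idx=7, offset=17
L1[3] = 0
L2[0][7] = 32
paddr = 32 * 32 + 17 = 1041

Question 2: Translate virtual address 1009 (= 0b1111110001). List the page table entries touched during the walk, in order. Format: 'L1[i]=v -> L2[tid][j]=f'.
Answer: L1[3]=0 -> L2[0][7]=32

Derivation:
vaddr = 1009 = 0b1111110001
Split: l1_idx=3, l2_idx=7, offset=17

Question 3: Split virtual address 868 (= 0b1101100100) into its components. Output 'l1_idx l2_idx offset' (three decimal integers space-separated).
Answer: 3 3 4

Derivation:
vaddr = 868 = 0b1101100100
  top 2 bits -> l1_idx = 3
  next 3 bits -> l2_idx = 3
  bottom 5 bits -> offset = 4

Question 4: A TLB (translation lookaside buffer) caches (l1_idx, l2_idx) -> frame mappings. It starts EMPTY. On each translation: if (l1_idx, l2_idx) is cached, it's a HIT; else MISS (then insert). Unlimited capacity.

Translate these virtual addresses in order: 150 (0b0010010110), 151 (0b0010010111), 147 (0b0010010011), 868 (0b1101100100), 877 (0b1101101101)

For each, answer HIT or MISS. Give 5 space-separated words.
vaddr=150: (0,4) not in TLB -> MISS, insert
vaddr=151: (0,4) in TLB -> HIT
vaddr=147: (0,4) in TLB -> HIT
vaddr=868: (3,3) not in TLB -> MISS, insert
vaddr=877: (3,3) in TLB -> HIT

Answer: MISS HIT HIT MISS HIT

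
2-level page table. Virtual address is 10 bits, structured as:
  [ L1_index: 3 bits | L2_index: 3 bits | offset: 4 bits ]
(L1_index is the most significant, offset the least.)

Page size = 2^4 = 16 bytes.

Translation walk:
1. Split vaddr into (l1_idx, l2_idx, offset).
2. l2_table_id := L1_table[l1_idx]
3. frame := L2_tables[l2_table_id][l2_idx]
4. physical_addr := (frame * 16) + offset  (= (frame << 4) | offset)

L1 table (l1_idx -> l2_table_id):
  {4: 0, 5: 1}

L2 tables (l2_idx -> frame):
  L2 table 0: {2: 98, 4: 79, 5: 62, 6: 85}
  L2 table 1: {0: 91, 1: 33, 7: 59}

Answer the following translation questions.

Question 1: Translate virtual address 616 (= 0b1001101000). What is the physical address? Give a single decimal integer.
vaddr = 616 = 0b1001101000
Split: l1_idx=4, l2_idx=6, offset=8
L1[4] = 0
L2[0][6] = 85
paddr = 85 * 16 + 8 = 1368

Answer: 1368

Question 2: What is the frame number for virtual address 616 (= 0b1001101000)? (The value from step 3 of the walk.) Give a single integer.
vaddr = 616: l1_idx=4, l2_idx=6
L1[4] = 0; L2[0][6] = 85

Answer: 85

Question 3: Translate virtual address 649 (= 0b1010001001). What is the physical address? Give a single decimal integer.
Answer: 1465

Derivation:
vaddr = 649 = 0b1010001001
Split: l1_idx=5, l2_idx=0, offset=9
L1[5] = 1
L2[1][0] = 91
paddr = 91 * 16 + 9 = 1465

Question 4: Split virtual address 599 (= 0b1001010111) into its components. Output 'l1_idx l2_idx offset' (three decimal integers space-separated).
Answer: 4 5 7

Derivation:
vaddr = 599 = 0b1001010111
  top 3 bits -> l1_idx = 4
  next 3 bits -> l2_idx = 5
  bottom 4 bits -> offset = 7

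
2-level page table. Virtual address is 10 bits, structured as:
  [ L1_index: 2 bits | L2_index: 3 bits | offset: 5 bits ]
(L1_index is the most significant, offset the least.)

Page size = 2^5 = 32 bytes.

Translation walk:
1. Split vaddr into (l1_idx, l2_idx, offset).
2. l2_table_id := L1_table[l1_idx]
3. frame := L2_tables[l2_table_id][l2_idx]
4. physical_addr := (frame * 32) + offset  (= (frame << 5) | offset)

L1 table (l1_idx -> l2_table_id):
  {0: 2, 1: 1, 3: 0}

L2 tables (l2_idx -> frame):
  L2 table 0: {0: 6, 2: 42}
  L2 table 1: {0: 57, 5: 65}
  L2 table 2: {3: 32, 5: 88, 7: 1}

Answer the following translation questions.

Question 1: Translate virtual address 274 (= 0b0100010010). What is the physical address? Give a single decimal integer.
vaddr = 274 = 0b0100010010
Split: l1_idx=1, l2_idx=0, offset=18
L1[1] = 1
L2[1][0] = 57
paddr = 57 * 32 + 18 = 1842

Answer: 1842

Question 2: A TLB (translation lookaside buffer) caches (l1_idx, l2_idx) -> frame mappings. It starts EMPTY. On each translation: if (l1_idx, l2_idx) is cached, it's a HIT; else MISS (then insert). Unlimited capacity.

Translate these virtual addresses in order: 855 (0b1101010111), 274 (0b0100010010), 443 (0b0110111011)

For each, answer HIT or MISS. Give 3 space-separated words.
vaddr=855: (3,2) not in TLB -> MISS, insert
vaddr=274: (1,0) not in TLB -> MISS, insert
vaddr=443: (1,5) not in TLB -> MISS, insert

Answer: MISS MISS MISS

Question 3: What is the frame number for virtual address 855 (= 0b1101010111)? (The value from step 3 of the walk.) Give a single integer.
vaddr = 855: l1_idx=3, l2_idx=2
L1[3] = 0; L2[0][2] = 42

Answer: 42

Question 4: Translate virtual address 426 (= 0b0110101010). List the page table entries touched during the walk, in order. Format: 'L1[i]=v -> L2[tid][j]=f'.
Answer: L1[1]=1 -> L2[1][5]=65

Derivation:
vaddr = 426 = 0b0110101010
Split: l1_idx=1, l2_idx=5, offset=10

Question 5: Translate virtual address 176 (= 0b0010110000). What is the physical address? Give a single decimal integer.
vaddr = 176 = 0b0010110000
Split: l1_idx=0, l2_idx=5, offset=16
L1[0] = 2
L2[2][5] = 88
paddr = 88 * 32 + 16 = 2832

Answer: 2832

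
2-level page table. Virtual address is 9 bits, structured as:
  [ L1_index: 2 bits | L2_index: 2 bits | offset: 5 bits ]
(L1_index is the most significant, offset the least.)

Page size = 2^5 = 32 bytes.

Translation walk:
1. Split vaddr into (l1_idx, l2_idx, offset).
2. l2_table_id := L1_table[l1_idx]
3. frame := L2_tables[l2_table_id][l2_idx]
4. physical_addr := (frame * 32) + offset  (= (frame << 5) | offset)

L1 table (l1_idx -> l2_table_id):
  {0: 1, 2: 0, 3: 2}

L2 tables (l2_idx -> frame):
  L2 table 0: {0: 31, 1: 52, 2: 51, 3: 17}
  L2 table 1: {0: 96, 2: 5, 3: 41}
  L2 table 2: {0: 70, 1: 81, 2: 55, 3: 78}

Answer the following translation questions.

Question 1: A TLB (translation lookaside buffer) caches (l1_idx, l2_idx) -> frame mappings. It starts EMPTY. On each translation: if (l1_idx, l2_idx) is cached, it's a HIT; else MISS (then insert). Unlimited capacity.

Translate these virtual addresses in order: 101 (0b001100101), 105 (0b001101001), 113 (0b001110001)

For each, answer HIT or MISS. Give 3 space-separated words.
vaddr=101: (0,3) not in TLB -> MISS, insert
vaddr=105: (0,3) in TLB -> HIT
vaddr=113: (0,3) in TLB -> HIT

Answer: MISS HIT HIT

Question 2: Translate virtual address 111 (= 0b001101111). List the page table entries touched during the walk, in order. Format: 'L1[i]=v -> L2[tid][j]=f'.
Answer: L1[0]=1 -> L2[1][3]=41

Derivation:
vaddr = 111 = 0b001101111
Split: l1_idx=0, l2_idx=3, offset=15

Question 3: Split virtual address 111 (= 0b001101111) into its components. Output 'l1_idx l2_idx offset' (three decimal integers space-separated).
vaddr = 111 = 0b001101111
  top 2 bits -> l1_idx = 0
  next 2 bits -> l2_idx = 3
  bottom 5 bits -> offset = 15

Answer: 0 3 15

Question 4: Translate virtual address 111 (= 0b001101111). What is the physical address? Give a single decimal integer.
Answer: 1327

Derivation:
vaddr = 111 = 0b001101111
Split: l1_idx=0, l2_idx=3, offset=15
L1[0] = 1
L2[1][3] = 41
paddr = 41 * 32 + 15 = 1327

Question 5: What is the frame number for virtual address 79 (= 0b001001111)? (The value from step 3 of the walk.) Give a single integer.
vaddr = 79: l1_idx=0, l2_idx=2
L1[0] = 1; L2[1][2] = 5

Answer: 5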